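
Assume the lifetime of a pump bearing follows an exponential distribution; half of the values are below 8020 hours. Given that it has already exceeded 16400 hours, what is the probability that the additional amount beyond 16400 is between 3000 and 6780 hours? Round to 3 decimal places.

0.215

For an exponential, median = ln(2)/λ, so λ = ln 2 / 8020 = 0.0000864273 per hour.
Memoryless: the residual past 16400 is again Exp(λ).
P(3000 < residual < 6780) = e^(−λ·3000) − e^(−λ·6780) = 0.77161 − 0.55656 ≈ 0.215.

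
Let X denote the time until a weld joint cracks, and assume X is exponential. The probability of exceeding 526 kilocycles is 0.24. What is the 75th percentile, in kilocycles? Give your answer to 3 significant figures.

e^(−λ·526) = 0.24 ⇒ λ = −ln(0.24)/526 = 0.00271315.
75th percentile: 1 − e^(−λt) = 0.75, t = −ln(0.25)/λ = 510.954 kilocycles.

511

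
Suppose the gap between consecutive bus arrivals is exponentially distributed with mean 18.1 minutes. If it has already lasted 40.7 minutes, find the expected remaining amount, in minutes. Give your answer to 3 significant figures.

The rate is λ = 1/18.1 = 0.0552486 per minute.
By memorylessness, the remaining amount past any threshold is again Exp(λ) with mean 1/λ = 18.1 minutes.

18.1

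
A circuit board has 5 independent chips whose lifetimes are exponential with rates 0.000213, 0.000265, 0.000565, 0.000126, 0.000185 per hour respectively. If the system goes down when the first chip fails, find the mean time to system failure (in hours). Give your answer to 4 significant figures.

738.6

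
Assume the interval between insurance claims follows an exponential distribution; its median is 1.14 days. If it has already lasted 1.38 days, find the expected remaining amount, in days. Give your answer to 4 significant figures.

1.645

For an exponential, median = ln(2)/λ, so λ = ln 2 / 1.14 = 0.608024 per day.
By memorylessness, the remaining amount past any threshold is again Exp(λ) with mean 1/λ = 1.64467 days.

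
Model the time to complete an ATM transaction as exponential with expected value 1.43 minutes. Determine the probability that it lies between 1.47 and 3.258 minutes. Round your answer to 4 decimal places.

0.2553

The rate is λ = 1/1.43 = 0.699301 per minute.
P(1.47 < X < 3.258) = e^(−λ·1.47) − e^(−λ·3.258) = 0.35773 − 0.10246 ≈ 0.2553.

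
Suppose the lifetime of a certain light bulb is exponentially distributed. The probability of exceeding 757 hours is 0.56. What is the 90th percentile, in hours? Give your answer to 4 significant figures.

3006

e^(−λ·757) = 0.56 ⇒ λ = −ln(0.56)/757 = 0.000765943.
90th percentile: 1 − e^(−λt) = 0.9, t = −ln(0.1)/λ = 3006.21 hours.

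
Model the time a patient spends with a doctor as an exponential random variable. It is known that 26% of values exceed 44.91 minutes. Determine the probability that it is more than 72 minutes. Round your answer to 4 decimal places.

0.1154

e^(−λ·44.91) = 0.26 ⇒ λ = −ln(0.26)/44.91 = 0.029995.
P(X > 72) = e^(−0.029995·72) = e^(−2.1596) ≈ 0.1154.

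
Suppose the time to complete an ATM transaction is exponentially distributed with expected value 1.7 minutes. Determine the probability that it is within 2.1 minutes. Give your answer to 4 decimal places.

0.7093

The rate is λ = 1/1.7 = 0.588235 per minute.
P(X ≤ 2.1) = 1 − e^(−λ·2.1) = 1 − e^(−1.2353) ≈ 0.7093.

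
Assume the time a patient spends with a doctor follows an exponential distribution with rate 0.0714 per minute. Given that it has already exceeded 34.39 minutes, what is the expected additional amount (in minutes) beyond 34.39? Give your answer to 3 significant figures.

By memorylessness, the remaining amount past any threshold is again Exp(λ) with mean 1/λ = 14.0056 minutes.

14.0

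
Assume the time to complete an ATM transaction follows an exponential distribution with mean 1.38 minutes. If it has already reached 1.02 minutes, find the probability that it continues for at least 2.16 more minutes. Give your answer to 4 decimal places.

0.2090

The rate is λ = 1/1.38 = 0.724638 per minute.
By the memoryless property, P(X > 1.02+2.16 | X > 1.02) = P(X > 2.16).
P(X > 2.16) = e^(−1.5652) ≈ 0.2090.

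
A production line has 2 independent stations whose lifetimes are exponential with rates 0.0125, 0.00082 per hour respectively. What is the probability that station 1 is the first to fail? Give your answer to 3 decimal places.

0.938

The time to first failure is exponential with rate Σλ = 0.0125 + 0.00082 = 0.01332.
P(station 1 first) = λ_1/Σλ = 0.0125/0.01332 ≈ 0.938.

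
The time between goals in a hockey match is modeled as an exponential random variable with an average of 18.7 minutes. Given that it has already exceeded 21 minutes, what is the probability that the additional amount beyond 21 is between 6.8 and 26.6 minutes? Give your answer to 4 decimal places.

0.4540

The rate is λ = 1/18.7 = 0.0534759 per minute.
Memoryless: the residual past 21 is again Exp(λ).
P(6.8 < residual < 26.6) = e^(−λ·6.8) − e^(−λ·26.6) = 0.69514 − 0.24112 ≈ 0.4540.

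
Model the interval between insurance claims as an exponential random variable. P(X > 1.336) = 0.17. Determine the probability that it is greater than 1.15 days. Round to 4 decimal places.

0.2176

e^(−λ·1.336) = 0.17 ⇒ λ = −ln(0.17)/1.336 = 1.32632.
P(X > 1.15) = e^(−1.32632·1.15) = e^(−1.5253) ≈ 0.2176.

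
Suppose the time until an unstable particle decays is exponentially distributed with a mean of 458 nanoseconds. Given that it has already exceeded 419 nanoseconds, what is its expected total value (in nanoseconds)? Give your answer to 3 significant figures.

877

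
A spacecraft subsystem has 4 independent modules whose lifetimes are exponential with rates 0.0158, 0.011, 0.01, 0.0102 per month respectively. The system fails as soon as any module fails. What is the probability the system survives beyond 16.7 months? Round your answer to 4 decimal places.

The time to first failure is exponential with rate Σλ = 0.0158 + 0.011 + 0.01 + 0.0102 = 0.047.
P(min > 16.7) = e^(−0.047·16.7) = e^(−0.7849) ≈ 0.4562.

0.4562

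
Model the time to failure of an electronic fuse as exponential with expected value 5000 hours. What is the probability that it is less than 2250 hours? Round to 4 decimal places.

0.3624

The rate is λ = 1/5000 = 0.0002 per hour.
P(X ≤ 2250) = 1 − e^(−λ·2250) = 1 − e^(−0.45) ≈ 0.3624.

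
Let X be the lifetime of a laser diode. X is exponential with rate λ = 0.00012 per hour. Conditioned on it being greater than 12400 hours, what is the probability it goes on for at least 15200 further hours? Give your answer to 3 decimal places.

0.161

P(X > s+t | X > s) = e^(−λ(s+t))/e^(−λs) = e^(−λt), independent of s = 12400.
P(X > 15200) = e^(−1.824) ≈ 0.161.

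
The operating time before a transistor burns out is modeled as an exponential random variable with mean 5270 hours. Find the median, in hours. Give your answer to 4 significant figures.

3653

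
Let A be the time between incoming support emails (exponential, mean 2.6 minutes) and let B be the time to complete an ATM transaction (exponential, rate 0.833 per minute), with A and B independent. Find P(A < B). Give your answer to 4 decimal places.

0.3159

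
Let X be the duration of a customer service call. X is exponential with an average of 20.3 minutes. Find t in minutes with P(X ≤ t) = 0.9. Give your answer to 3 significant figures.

46.7

The rate is λ = 1/20.3 = 0.0492611 per minute.
Set 1 − e^(−λt) = 0.9, so t = −ln(0.1)/λ = 2.3026/0.0492611 ≈ 46.7425 minutes.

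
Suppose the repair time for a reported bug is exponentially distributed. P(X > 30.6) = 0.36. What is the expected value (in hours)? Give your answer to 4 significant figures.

29.95

e^(−λ·30.6) = 0.36 ⇒ λ = −ln(0.36)/30.6 = 0.0333873.
Mean = 1/λ = 29.9515 hours.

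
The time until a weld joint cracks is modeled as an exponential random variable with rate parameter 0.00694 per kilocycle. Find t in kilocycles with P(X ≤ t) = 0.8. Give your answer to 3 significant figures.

Set 1 − e^(−λt) = 0.8, so t = −ln(0.2)/λ = 1.6094/0.00694 ≈ 231.907 kilocycles.

232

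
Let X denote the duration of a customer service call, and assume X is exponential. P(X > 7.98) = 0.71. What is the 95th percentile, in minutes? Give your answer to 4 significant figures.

69.80

e^(−λ·7.98) = 0.71 ⇒ λ = −ln(0.71)/7.98 = 0.0429186.
95th percentile: 1 − e^(−λt) = 0.95, t = −ln(0.05)/λ = 69.8004 minutes.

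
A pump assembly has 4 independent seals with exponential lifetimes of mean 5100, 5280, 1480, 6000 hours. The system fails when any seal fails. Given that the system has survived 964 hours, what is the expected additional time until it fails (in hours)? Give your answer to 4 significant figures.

814.5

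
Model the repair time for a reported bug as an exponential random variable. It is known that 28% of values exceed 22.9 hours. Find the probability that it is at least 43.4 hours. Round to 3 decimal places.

0.090

e^(−λ·22.9) = 0.28 ⇒ λ = −ln(0.28)/22.9 = 0.055588.
P(X > 43.4) = e^(−0.055588·43.4) = e^(−2.4125) ≈ 0.090.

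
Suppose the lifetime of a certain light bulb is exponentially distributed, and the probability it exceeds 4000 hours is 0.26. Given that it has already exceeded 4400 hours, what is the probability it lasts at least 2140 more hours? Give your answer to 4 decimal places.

0.4864

From e^(−λ·4000) = 0.26, λ = −ln(0.26)/4000 = 0.000336768.
Memoryless: P(X > 4400+2140 | X > 4400) = P(X > 2140) = e^(−0.000336768·2140) ≈ 0.4864.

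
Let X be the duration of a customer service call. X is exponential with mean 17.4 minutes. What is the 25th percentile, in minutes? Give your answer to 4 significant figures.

The rate is λ = 1/17.4 = 0.0574713 per minute.
Set 1 − e^(−λt) = 0.25, so t = −ln(0.75)/λ = 0.28768/0.0574713 ≈ 5.00567 minutes.

5.006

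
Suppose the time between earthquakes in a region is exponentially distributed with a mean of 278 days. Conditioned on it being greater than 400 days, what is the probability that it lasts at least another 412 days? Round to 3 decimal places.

The rate is λ = 1/278 = 0.00359712 per day.
By the memoryless property, P(X > 400+412 | X > 400) = P(X > 412).
P(X > 412) = e^(−1.482) ≈ 0.227.

0.227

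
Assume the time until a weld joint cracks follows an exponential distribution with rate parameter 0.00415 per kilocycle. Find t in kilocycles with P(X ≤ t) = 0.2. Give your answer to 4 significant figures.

Set 1 − e^(−λt) = 0.2, so t = −ln(0.8)/λ = 0.22314/0.00415 ≈ 53.7695 kilocycles.

53.77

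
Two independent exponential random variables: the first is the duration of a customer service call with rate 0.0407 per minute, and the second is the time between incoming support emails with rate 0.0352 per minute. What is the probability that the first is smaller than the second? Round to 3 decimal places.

λ_1 = 0.0407, λ_2 = 0.0352.
For independent exponentials, P(the first < the second) = λ_1/(λ_1+λ_2) = 0.0407/0.0759 ≈ 0.536.

0.536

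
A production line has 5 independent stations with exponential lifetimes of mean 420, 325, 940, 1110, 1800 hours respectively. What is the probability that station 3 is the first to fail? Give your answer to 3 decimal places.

0.133

Rates: λ_i = 1/mean_i → 0.00238095, 0.00307692, 0.00106383, 0.000900901, 0.000555556; Σλ = 0.00797816.
P(station 3 first) = λ_3/Σλ = 0.00106383/0.00797816 ≈ 0.133.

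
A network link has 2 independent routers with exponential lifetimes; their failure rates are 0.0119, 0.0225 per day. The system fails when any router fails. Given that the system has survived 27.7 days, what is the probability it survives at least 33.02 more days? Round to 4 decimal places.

Time to first failure ~ Exp(Σλ) with Σλ = 0.0344.
By memorylessness, P(T > 27.7+33.02 | T > 27.7) = P(T > 33.02) = e^(−0.0344·33.02) ≈ 0.3211.

0.3211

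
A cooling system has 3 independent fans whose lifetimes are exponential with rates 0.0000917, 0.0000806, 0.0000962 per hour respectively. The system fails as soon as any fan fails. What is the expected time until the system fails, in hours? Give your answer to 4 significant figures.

3724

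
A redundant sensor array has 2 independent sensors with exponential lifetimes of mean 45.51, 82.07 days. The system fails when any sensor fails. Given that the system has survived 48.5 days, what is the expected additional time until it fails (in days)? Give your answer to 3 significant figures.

First-failure rate Σλ = 1/45.51 + 1/82.07 = 0.0341579.
By memorylessness the expected residual is 1/Σλ = 29.2758 days, regardless of the 48.5 already elapsed.

29.3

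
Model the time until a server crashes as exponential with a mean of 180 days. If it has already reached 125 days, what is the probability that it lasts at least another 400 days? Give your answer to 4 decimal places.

The rate is λ = 1/180 = 0.00555556 per day.
The exponential is memoryless, so the remaining time is again Exp(λ): the condition X > 125 is irrelevant.
P(X > 400) = e^(−2.2222) ≈ 0.1084.

0.1084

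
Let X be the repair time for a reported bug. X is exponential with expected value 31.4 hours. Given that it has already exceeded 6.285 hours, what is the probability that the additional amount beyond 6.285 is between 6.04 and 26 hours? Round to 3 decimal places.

0.388

The rate is λ = 1/31.4 = 0.0318471 per hour.
Memoryless: the residual past 6.285 is again Exp(λ).
P(6.04 < residual < 26) = e^(−λ·6.04) − e^(−λ·26) = 0.82501 − 0.43691 ≈ 0.388.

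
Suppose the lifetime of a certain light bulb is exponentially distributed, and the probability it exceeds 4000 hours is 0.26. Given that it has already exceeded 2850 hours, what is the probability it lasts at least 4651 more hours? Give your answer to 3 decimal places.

From e^(−λ·4000) = 0.26, λ = −ln(0.26)/4000 = 0.000336768.
Memoryless: P(X > 2850+4651 | X > 2850) = P(X > 4651) = e^(−0.000336768·4651) ≈ 0.209.

0.209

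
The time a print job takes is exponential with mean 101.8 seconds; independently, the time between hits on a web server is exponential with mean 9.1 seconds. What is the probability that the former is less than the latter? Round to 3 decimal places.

0.082

λ_1 = 1/101.8 = 0.00982318, λ_2 = 1/9.1 = 0.10989.
For independent exponentials, P(the former < the latter) = λ_1/(λ_1+λ_2) = 0.00982318/0.119713 ≈ 0.082.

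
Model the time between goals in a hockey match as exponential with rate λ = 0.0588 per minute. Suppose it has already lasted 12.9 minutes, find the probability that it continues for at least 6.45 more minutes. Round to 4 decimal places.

By the memoryless property, P(X > 12.9+6.45 | X > 12.9) = P(X > 6.45).
P(X > 6.45) = e^(−0.37926) ≈ 0.6844.

0.6844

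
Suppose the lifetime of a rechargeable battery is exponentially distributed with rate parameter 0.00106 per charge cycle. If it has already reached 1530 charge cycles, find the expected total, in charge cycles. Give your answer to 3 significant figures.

By memorylessness, E[X | X > 1530] = 1530 + 1/λ = 1530 + 943.396 = 2473.4 charge cycles.

2470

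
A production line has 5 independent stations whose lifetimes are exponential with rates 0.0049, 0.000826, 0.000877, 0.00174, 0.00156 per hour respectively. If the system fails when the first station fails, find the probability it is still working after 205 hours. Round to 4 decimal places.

0.1313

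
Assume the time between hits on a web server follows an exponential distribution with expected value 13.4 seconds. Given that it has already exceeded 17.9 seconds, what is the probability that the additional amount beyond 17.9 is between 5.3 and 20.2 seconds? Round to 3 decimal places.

0.452

The rate is λ = 1/13.4 = 0.0746269 per second.
Memoryless: the residual past 17.9 is again Exp(λ).
P(5.3 < residual < 20.2) = e^(−λ·5.3) − e^(−λ·20.2) = 0.67333 − 0.22147 ≈ 0.452.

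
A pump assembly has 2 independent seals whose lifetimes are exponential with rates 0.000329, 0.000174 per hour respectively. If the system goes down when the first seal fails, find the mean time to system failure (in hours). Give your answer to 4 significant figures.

1988

The time to first failure is exponential with rate Σλ = 0.000329 + 0.000174 = 0.000503.
E[min] = 1/Σλ = 1/0.000503 = 1988.07 hours.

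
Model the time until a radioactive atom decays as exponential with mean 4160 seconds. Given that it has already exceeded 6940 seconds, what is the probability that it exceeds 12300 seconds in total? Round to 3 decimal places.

0.276

The rate is λ = 1/4160 = 0.000240385 per second.
P(X > s+t | X > s) = e^(−λ(s+t))/e^(−λs) = e^(−λt), independent of s = 6940.
P(X > 5360) = e^(−1.2885) ≈ 0.276.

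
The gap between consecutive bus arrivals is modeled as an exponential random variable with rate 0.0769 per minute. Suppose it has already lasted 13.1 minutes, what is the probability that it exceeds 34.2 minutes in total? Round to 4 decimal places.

0.1974

By the memoryless property, P(X > 13.1+21.1 | X > 13.1) = P(X > 21.1).
P(X > 21.1) = e^(−1.6226) ≈ 0.1974.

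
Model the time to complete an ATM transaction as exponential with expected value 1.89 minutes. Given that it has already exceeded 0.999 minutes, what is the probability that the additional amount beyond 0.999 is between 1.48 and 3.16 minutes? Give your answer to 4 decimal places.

The rate is λ = 1/1.89 = 0.529101 per minute.
Memoryless: the residual past 0.999 is again Exp(λ).
P(1.48 < residual < 3.16) = e^(−λ·1.48) − e^(−λ·3.16) = 0.45700 − 0.18788 ≈ 0.2691.

0.2691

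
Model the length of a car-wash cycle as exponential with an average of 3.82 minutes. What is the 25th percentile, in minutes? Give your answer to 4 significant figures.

1.099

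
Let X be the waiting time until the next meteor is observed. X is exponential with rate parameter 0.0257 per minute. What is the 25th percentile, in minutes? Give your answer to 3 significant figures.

11.2

Set 1 − e^(−λt) = 0.25, so t = −ln(0.75)/λ = 0.28768/0.0257 ≈ 11.1939 minutes.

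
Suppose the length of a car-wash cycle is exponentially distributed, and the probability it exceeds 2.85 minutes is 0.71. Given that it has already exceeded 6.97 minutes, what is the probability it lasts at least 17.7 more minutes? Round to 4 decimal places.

0.1192

From e^(−λ·2.85) = 0.71, λ = −ln(0.71)/2.85 = 0.120172.
Memoryless: P(X > 6.97+17.7 | X > 6.97) = P(X > 17.7) = e^(−0.120172·17.7) ≈ 0.1192.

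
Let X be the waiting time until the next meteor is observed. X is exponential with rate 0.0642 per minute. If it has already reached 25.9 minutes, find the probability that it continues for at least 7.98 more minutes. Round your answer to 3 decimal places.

The exponential is memoryless, so the remaining time is again Exp(λ): the condition X > 25.9 is irrelevant.
P(X > 7.98) = e^(−0.51232) ≈ 0.599.

0.599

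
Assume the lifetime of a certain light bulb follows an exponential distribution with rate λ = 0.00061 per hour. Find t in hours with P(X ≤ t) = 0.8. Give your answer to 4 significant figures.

2638

Set 1 − e^(−λt) = 0.8, so t = −ln(0.2)/λ = 1.6094/0.00061 ≈ 2638.42 hours.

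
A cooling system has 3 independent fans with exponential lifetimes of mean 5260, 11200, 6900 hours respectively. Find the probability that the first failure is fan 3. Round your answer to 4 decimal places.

0.3415

Rates: λ_i = 1/mean_i → 0.000190114, 0.0000892857, 0.000144928; Σλ = 0.000424327.
P(fan 3 first) = λ_3/Σλ = 0.000144928/0.000424327 ≈ 0.3415.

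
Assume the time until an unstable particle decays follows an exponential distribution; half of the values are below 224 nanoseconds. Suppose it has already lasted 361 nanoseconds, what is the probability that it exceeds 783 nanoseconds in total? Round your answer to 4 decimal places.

0.2709

For an exponential, median = ln(2)/λ, so λ = ln 2 / 224 = 0.00309441 per nanosecond.
The exponential is memoryless, so the remaining time is again Exp(λ): the condition X > 361 is irrelevant.
P(X > 422) = e^(−1.3058) ≈ 0.2709.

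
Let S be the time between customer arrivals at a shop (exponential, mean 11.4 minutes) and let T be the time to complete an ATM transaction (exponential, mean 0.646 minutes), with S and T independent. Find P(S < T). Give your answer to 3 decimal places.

λ_1 = 1/11.4 = 0.0877193, λ_2 = 1/0.646 = 1.54799.
For independent exponentials, P(S < T) = λ_1/(λ_1+λ_2) = 0.0877193/1.63571 ≈ 0.054.

0.054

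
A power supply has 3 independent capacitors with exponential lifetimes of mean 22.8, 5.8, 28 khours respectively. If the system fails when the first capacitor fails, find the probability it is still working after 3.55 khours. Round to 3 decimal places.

The first failure time is exponential with rate Σλ_i = 1/22.8 + 1/5.8 + 1/28 = 0.251988 per khour.
P(min > 3.55) = e^(−0.251988·3.55) = e^(−0.89456) ≈ 0.409.

0.409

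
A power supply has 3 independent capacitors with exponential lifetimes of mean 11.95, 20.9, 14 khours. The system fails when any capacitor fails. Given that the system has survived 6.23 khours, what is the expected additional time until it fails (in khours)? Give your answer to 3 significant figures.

4.93

First-failure rate Σλ = 1/11.95 + 1/20.9 + 1/14 = 0.202957.
By memorylessness the expected residual is 1/Σλ = 4.92714 khours, regardless of the 6.23 already elapsed.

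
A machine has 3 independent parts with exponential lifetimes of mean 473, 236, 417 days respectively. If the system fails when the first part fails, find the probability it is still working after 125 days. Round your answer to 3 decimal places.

The first failure time is exponential with rate Σλ_i = 1/473 + 1/236 + 1/417 = 0.00874953 per day.
P(min > 125) = e^(−0.00874953·125) = e^(−1.0937) ≈ 0.335.

0.335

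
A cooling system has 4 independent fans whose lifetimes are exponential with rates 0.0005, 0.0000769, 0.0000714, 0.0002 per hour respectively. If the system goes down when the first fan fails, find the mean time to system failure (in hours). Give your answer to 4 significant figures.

The time to first failure is exponential with rate Σλ = 0.0005 + 0.0000769 + 0.0000714 + 0.0002 = 0.0008483.
E[min] = 1/Σλ = 1/0.0008483 = 1178.83 hours.

1179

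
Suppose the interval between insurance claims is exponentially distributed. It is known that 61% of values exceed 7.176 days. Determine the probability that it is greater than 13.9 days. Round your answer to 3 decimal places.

e^(−λ·7.176) = 0.61 ⇒ λ = −ln(0.61)/7.176 = 0.0688819.
P(X > 13.9) = e^(−0.0688819·13.9) = e^(−0.95746) ≈ 0.384.

0.384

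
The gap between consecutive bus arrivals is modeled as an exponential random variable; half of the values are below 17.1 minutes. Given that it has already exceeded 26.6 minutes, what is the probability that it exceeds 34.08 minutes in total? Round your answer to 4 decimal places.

0.7385

For an exponential, median = ln(2)/λ, so λ = ln 2 / 17.1 = 0.0405349 per minute.
P(X > s+t | X > s) = e^(−λ(s+t))/e^(−λs) = e^(−λt), independent of s = 26.6.
P(X > 7.48) = e^(−0.3032) ≈ 0.7385.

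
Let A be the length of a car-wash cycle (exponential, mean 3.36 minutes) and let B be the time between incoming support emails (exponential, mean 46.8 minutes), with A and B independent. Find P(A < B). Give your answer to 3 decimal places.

λ_1 = 1/3.36 = 0.297619, λ_2 = 1/46.8 = 0.0213675.
For independent exponentials, P(A < B) = λ_1/(λ_1+λ_2) = 0.297619/0.318987 ≈ 0.933.

0.933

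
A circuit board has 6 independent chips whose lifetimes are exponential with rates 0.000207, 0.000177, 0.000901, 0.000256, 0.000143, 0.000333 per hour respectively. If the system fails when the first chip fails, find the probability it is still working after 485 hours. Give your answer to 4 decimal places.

0.3760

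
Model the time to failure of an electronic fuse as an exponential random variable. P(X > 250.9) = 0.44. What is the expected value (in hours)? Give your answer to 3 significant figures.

306

e^(−λ·250.9) = 0.44 ⇒ λ = −ln(0.44)/250.9 = 0.00327214.
Mean = 1/λ = 305.61 hours.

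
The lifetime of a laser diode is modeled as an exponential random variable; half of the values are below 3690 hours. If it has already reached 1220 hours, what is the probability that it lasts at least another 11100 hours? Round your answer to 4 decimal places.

For an exponential, median = ln(2)/λ, so λ = ln 2 / 3690 = 0.000187845 per hour.
The exponential is memoryless, so the remaining time is again Exp(λ): the condition X > 1220 is irrelevant.
P(X > 11100) = e^(−2.0851) ≈ 0.1243.

0.1243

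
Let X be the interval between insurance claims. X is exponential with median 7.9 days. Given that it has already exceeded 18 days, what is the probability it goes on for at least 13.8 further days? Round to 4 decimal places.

For an exponential, median = ln(2)/λ, so λ = ln 2 / 7.9 = 0.0877401 per day.
By the memoryless property, P(X > 18+13.8 | X > 18) = P(X > 13.8).
P(X > 13.8) = e^(−1.2108) ≈ 0.2980.

0.2980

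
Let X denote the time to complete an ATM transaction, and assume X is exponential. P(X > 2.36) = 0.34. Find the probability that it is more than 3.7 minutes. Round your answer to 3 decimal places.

e^(−λ·2.36) = 0.34 ⇒ λ = −ln(0.34)/2.36 = 0.457123.
P(X > 3.7) = e^(−0.457123·3.7) = e^(−1.6914) ≈ 0.184.

0.184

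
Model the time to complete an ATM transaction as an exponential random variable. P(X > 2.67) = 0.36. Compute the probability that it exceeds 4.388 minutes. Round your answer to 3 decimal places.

e^(−λ·2.67) = 0.36 ⇒ λ = −ln(0.36)/2.67 = 0.382641.
P(X > 4.388) = e^(−0.382641·4.388) = e^(−1.679) ≈ 0.187.

0.187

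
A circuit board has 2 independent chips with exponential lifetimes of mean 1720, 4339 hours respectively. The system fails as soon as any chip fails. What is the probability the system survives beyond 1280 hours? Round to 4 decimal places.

0.3537

The first failure time is exponential with rate Σλ_i = 1/1720 + 1/4339 = 0.000811863 per hour.
P(min > 1280) = e^(−0.000811863·1280) = e^(−1.0392) ≈ 0.3537.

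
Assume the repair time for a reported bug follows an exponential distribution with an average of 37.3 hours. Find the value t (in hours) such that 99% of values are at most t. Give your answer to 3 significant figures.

The rate is λ = 1/37.3 = 0.0268097 per hour.
Set 1 − e^(−λt) = 0.99, so t = −ln(0.01)/λ = 4.6052/0.0268097 ≈ 171.773 hours.

172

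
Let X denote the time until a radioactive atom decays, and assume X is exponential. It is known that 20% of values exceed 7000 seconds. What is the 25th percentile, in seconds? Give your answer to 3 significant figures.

e^(−λ·7000) = 0.20 ⇒ λ = −ln(0.20)/7000 = 0.00022992.
25th percentile: 1 − e^(−λt) = 0.25, t = −ln(0.75)/λ = 1251.23 seconds.

1250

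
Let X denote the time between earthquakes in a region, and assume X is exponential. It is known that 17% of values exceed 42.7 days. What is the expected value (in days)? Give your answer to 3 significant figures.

24.1

e^(−λ·42.7) = 0.17 ⇒ λ = −ln(0.17)/42.7 = 0.0414978.
Mean = 1/λ = 24.0977 days.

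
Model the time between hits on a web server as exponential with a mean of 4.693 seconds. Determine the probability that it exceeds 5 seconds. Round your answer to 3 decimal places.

The rate is λ = 1/4.693 = 0.213083 per second.
P(X > 5) = e^(−λ·5) = e^(−1.0654) ≈ 0.345.

0.345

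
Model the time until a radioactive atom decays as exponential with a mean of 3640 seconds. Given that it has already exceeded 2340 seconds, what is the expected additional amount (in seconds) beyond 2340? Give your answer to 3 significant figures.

3640

The rate is λ = 1/3640 = 0.000274725 per second.
By memorylessness, the remaining amount past any threshold is again Exp(λ) with mean 1/λ = 3640 seconds.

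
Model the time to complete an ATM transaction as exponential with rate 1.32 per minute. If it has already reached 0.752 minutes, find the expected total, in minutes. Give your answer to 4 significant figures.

1.510

By memorylessness, E[X | X > 0.752] = 0.752 + 1/λ = 0.752 + 0.757576 = 1.50958 minutes.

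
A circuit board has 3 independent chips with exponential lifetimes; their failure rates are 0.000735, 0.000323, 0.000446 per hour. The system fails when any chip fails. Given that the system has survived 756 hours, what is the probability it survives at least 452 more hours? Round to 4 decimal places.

0.5067

Time to first failure ~ Exp(Σλ) with Σλ = 0.001504.
By memorylessness, P(T > 756+452 | T > 756) = P(T > 452) = e^(−0.001504·452) ≈ 0.5067.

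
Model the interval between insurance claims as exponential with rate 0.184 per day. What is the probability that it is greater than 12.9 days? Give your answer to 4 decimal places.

P(X > 12.9) = e^(−λ·12.9) = e^(−2.3736) ≈ 0.0931.

0.0931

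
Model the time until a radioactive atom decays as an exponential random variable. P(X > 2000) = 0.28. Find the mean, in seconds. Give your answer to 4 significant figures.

1571

e^(−λ·2000) = 0.28 ⇒ λ = −ln(0.28)/2000 = 0.000636483.
Mean = 1/λ = 1571.13 seconds.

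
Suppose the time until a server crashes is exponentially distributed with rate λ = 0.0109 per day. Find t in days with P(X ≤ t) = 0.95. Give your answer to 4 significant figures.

274.8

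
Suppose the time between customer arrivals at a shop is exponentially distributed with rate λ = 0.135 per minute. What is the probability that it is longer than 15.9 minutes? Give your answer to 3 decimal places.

P(X > 15.9) = e^(−λ·15.9) = e^(−2.1465) ≈ 0.117.

0.117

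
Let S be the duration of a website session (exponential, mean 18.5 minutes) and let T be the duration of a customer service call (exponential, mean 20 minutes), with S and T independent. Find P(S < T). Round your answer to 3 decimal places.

λ_1 = 1/18.5 = 0.0540541, λ_2 = 1/20 = 0.05.
For independent exponentials, P(S < T) = λ_1/(λ_1+λ_2) = 0.0540541/0.104054 ≈ 0.519.

0.519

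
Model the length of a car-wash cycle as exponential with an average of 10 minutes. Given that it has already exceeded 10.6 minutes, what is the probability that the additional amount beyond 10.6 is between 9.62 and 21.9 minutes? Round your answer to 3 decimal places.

0.270

The rate is λ = 1/10 = 0.1 per minute.
Memoryless: the residual past 10.6 is again Exp(λ).
P(9.62 < residual < 21.9) = e^(−λ·9.62) − e^(−λ·21.9) = 0.38213 − 0.11192 ≈ 0.270.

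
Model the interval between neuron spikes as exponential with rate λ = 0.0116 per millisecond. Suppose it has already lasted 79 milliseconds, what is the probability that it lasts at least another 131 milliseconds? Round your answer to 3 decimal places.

P(X > s+t | X > s) = e^(−λ(s+t))/e^(−λs) = e^(−λt), independent of s = 79.
P(X > 131) = e^(−1.5196) ≈ 0.219.

0.219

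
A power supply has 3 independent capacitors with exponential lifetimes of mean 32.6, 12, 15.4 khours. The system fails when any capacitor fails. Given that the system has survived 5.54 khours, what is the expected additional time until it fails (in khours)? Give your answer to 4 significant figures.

First-failure rate Σλ = 1/32.6 + 1/12 + 1/15.4 = 0.178943.
By memorylessness the expected residual is 1/Σλ = 5.58836 khours, regardless of the 5.54 already elapsed.

5.588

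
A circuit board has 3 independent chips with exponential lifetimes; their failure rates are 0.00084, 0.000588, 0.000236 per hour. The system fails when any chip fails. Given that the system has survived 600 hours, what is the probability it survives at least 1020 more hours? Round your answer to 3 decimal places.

0.183

Time to first failure ~ Exp(Σλ) with Σλ = 0.001664.
By memorylessness, P(T > 600+1020 | T > 600) = P(T > 1020) = e^(−0.001664·1020) ≈ 0.183.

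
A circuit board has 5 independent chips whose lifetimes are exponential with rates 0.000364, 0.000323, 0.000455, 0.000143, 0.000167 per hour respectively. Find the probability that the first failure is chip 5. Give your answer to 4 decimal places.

0.1150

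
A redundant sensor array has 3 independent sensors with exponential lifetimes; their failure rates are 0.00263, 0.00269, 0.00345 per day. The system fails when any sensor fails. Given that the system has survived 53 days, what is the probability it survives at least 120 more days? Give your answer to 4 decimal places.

0.3491

Time to first failure ~ Exp(Σλ) with Σλ = 0.00877.
By memorylessness, P(T > 53+120 | T > 53) = P(T > 120) = e^(−0.00877·120) ≈ 0.3491.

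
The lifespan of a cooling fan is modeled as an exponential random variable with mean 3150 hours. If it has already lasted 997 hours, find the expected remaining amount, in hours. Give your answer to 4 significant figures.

The rate is λ = 1/3150 = 0.00031746 per hour.
By memorylessness, the remaining amount past any threshold is again Exp(λ) with mean 1/λ = 3150 hours.

3150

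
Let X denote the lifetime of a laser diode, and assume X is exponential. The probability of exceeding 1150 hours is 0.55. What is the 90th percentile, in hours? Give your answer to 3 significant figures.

e^(−λ·1150) = 0.55 ⇒ λ = −ln(0.55)/1150 = 0.000519858.
90th percentile: 1 − e^(−λt) = 0.9, t = −ln(0.1)/λ = 4429.26 hours.

4430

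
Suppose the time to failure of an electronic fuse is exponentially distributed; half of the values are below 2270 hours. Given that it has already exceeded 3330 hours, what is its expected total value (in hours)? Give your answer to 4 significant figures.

For an exponential, median = ln(2)/λ, so λ = ln 2 / 2270 = 0.000305351 per hour.
By memorylessness, E[X | X > 3330] = 3330 + 1/λ = 3330 + 3274.92 = 6604.92 hours.

6605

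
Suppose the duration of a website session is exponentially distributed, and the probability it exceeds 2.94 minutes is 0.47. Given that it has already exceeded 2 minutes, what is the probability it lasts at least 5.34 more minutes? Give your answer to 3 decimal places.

0.254

From e^(−λ·2.94) = 0.47, λ = −ln(0.47)/2.94 = 0.25681.
Memoryless: P(X > 2+5.34 | X > 2) = P(X > 5.34) = e^(−0.25681·5.34) ≈ 0.254.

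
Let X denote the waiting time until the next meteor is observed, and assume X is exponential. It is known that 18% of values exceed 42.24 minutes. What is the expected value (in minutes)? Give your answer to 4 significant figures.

24.63

e^(−λ·42.24) = 0.18 ⇒ λ = −ln(0.18)/42.24 = 0.0405966.
Mean = 1/λ = 24.6326 minutes.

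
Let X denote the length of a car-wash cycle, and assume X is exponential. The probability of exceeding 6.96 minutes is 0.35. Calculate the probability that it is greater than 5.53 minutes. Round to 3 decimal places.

0.434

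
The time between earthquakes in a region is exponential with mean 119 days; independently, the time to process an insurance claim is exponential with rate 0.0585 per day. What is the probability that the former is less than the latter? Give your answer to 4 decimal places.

0.1256

λ_1 = 1/119 = 0.00840336, λ_2 = 0.0585.
For independent exponentials, P(the former < the latter) = λ_1/(λ_1+λ_2) = 0.00840336/0.0669034 ≈ 0.1256.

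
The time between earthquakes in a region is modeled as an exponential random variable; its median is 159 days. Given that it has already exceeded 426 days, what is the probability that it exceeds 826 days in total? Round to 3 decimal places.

0.175

For an exponential, median = ln(2)/λ, so λ = ln 2 / 159 = 0.00435942 per day.
By the memoryless property, P(X > 426+400 | X > 426) = P(X > 400).
P(X > 400) = e^(−1.7438) ≈ 0.175.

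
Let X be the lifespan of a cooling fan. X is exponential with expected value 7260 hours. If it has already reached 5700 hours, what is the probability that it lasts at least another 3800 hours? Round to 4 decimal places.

0.5925

The rate is λ = 1/7260 = 0.000137741 per hour.
The exponential is memoryless, so the remaining time is again Exp(λ): the condition X > 5700 is irrelevant.
P(X > 3800) = e^(−0.52342) ≈ 0.5925.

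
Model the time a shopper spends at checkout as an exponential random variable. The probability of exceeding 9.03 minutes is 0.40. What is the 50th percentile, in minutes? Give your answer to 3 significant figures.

e^(−λ·9.03) = 0.40 ⇒ λ = −ln(0.40)/9.03 = 0.101472.
50th percentile: 1 − e^(−λt) = 0.5, t = −ln(0.5)/λ = 6.83093 minutes.

6.83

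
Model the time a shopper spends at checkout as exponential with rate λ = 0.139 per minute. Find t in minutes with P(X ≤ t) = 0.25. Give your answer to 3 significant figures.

2.07

Set 1 − e^(−λt) = 0.25, so t = −ln(0.75)/λ = 0.28768/0.139 ≈ 2.06966 minutes.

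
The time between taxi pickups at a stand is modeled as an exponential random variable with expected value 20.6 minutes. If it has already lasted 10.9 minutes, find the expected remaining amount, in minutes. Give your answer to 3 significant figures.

The rate is λ = 1/20.6 = 0.0485437 per minute.
By memorylessness, the remaining amount past any threshold is again Exp(λ) with mean 1/λ = 20.6 minutes.

20.6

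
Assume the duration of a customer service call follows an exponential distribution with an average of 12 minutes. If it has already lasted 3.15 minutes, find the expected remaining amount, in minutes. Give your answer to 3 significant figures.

The rate is λ = 1/12 = 0.0833333 per minute.
By memorylessness, the remaining amount past any threshold is again Exp(λ) with mean 1/λ = 12 minutes.

12.0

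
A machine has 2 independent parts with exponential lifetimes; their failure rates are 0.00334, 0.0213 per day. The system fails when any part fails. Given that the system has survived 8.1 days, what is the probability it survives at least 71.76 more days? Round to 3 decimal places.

Time to first failure ~ Exp(Σλ) with Σλ = 0.02464.
By memorylessness, P(T > 8.1+71.76 | T > 8.1) = P(T > 71.76) = e^(−0.02464·71.76) ≈ 0.171.

0.171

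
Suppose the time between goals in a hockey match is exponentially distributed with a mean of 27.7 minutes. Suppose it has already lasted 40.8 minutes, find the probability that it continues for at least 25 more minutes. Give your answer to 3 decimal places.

The rate is λ = 1/27.7 = 0.0361011 per minute.
The exponential is memoryless, so the remaining time is again Exp(λ): the condition X > 40.8 is irrelevant.
P(X > 25) = e^(−0.90253) ≈ 0.406.

0.406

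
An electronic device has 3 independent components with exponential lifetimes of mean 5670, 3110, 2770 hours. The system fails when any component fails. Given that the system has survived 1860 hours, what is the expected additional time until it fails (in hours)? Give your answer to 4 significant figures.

First-failure rate Σλ = 1/5670 + 1/3110 + 1/2770 = 0.000858921.
By memorylessness the expected residual is 1/Σλ = 1164.25 hours, regardless of the 1860 already elapsed.

1164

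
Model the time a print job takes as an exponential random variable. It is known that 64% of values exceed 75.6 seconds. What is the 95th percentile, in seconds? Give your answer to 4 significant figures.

507.5

e^(−λ·75.6) = 0.64 ⇒ λ = −ln(0.64)/75.6 = 0.00590327.
95th percentile: 1 − e^(−λt) = 0.95, t = −ln(0.05)/λ = 507.47 seconds.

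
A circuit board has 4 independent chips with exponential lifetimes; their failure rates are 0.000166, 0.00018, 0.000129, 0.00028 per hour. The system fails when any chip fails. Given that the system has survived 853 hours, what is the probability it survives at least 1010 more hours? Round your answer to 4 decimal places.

Time to first failure ~ Exp(Σλ) with Σλ = 0.000755.
By memorylessness, P(T > 853+1010 | T > 853) = P(T > 1010) = e^(−0.000755·1010) ≈ 0.4665.

0.4665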